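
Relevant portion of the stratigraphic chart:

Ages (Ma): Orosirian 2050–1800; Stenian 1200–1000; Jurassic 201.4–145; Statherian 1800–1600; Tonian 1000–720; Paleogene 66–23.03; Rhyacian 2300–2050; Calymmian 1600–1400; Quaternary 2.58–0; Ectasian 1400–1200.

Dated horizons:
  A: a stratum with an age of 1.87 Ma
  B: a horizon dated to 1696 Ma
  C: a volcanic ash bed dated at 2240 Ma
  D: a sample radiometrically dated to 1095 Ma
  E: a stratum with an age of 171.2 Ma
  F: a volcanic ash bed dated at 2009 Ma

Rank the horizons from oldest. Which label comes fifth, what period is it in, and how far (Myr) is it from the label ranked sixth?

Sorted oldest-first by Ma: C (2240), F (2009), B (1696), D (1095), E (171.2), A (1.87).
The fifth oldest is E at 171.2 Ma, which lies in 201.4–145 Ma: the Jurassic.
The sixth oldest is A at 1.87 Ma; separation = |171.2 − 1.87| = 169.33 Myr.

E, in the Jurassic; 169.33 million years to A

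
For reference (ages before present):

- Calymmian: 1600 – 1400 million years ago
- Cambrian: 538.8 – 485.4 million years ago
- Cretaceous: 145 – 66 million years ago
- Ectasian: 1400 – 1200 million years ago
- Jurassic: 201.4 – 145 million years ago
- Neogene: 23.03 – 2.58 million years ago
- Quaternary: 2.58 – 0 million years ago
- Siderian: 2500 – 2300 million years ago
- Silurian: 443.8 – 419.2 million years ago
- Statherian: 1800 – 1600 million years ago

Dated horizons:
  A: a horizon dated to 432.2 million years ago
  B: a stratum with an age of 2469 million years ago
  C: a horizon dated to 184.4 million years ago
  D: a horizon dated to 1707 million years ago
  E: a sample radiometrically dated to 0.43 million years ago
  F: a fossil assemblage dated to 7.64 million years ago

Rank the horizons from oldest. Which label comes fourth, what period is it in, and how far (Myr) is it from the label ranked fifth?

C, in the Jurassic; 176.76 million years to F

Larger Ma means older, so oldest first: B 2469 > D 1707 > A 432.2 > C 184.4 > F 7.64 > E 0.43.
Counting 4 along gives C (184.4 Ma); the excerpt puts that inside the Jurassic, 201.4–145 Ma.
Next in line is F (7.64 Ma), and 184.4 − 7.64 = 176.76 Myr.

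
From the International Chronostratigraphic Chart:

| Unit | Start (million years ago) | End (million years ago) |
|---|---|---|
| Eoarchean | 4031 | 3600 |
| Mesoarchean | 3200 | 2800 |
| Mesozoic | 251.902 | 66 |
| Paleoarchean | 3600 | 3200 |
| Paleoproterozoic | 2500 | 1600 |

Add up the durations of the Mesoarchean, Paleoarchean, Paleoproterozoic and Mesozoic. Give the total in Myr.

1885.902 million years

Duration is start − end for each: (3200 − 2800) + (3600 − 3200) + (2500 − 1600) + (251.902 − 66).
That is 400 + 400 + 900 + 185.902, which totals 1885.902 million years.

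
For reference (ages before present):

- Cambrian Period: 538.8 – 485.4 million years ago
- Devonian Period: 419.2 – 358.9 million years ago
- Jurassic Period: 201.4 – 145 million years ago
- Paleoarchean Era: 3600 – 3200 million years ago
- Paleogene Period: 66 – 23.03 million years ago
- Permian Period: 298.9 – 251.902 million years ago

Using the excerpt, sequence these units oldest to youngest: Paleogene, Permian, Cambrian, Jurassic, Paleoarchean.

Paleoarchean → Cambrian → Permian → Jurassic → Paleogene

Sorting by start age (descending Ma, since larger Ma = older): Paleoarchean began 3600, Cambrian began 538.8, Permian began 298.9, Jurassic began 201.4, Paleogene began 66.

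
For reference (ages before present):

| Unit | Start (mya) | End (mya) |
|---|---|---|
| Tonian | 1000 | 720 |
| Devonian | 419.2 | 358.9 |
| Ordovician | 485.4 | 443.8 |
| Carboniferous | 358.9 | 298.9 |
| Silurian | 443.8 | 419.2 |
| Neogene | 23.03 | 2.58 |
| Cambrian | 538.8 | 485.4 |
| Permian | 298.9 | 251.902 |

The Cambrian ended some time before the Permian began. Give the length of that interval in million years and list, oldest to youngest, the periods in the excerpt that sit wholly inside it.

End of Cambrian = 485.4 Ma; start of Permian = 298.9 Ma.
Gap = 485.4 − 298.9 = 186.5 Myr.
Periods wholly inside 485.4–298.9 Ma: Ordovician (485.4–443.8), Silurian (443.8–419.2), Devonian (419.2–358.9), Carboniferous (358.9–298.9).

186.5 million years; Ordovician, Silurian, Devonian, Carboniferous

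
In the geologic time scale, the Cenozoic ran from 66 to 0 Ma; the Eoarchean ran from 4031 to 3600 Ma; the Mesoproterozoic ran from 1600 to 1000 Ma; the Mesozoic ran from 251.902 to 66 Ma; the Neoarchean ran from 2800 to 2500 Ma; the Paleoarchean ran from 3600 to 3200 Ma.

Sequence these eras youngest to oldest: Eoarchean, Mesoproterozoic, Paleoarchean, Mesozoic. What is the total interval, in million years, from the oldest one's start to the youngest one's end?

Start ages (Ma): Eoarchean 4031, Paleoarchean 3600, Mesoproterozoic 1600, Mesozoic 251.902.
Ordered youngest to oldest: Mesozoic, Mesoproterozoic, Paleoarchean, Eoarchean.
Span = 4031 − 66 = 3965 Myr.

Mesozoic, Mesoproterozoic, Paleoarchean, Eoarchean; total span 3965 Myr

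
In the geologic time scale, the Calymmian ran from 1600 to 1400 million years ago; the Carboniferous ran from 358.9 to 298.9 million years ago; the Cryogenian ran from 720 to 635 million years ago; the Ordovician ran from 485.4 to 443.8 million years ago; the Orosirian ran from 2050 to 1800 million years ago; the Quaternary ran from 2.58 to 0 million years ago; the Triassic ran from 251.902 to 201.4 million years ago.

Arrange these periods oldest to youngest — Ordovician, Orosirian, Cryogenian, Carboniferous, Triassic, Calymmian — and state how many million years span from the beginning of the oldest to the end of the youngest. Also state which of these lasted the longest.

From the excerpt: Ordovician 485.4–443.8; Orosirian 2050–1800; Cryogenian 720–635; Carboniferous 358.9–298.9; Triassic 251.902–201.4; Calymmian 1600–1400 (Ma).
Larger Ma is earlier, so the oldest is Orosirian and the youngest is Triassic; oldest to youngest: Orosirian, Calymmian, Cryogenian, Ordovician, Carboniferous, Triassic.
Oldest start 2050 minus youngest end 201.4 gives 1848.6 Myr overall.
Individual lengths (start − end): Orosirian 250; Cryogenian 85; Ordovician 41.6; Calymmian 200; Triassic 50.502; Carboniferous 60. The largest is Orosirian at 250 Myr.

Orosirian → Calymmian → Cryogenian → Ordovician → Carboniferous → Triassic; total span 1848.6 Myr; longest is Orosirian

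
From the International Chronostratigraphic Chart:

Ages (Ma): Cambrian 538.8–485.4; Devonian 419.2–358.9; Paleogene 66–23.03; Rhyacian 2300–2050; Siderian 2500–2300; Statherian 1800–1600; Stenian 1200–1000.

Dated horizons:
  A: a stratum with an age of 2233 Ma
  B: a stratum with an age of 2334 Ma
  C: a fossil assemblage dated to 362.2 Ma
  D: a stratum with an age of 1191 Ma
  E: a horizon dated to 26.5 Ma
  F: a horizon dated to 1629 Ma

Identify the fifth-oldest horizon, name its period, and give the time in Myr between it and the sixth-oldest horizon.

C, in the Devonian; 335.7 million years to E

Larger Ma means older, so oldest first: B 2334 > A 2233 > F 1629 > D 1191 > C 362.2 > E 26.5.
Counting 5 along gives C (362.2 Ma); the excerpt puts that inside the Devonian, 419.2–358.9 Ma.
Next in line is E (26.5 Ma), and 362.2 − 26.5 = 335.7 Myr.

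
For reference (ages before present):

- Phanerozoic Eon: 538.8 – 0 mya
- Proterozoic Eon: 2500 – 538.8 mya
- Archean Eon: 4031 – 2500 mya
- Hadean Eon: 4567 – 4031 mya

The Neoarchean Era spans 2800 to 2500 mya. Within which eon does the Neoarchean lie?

The Neoarchean (2800–2500 Ma) lies entirely within 4031–2500 Ma, the Archean Eon.

Archean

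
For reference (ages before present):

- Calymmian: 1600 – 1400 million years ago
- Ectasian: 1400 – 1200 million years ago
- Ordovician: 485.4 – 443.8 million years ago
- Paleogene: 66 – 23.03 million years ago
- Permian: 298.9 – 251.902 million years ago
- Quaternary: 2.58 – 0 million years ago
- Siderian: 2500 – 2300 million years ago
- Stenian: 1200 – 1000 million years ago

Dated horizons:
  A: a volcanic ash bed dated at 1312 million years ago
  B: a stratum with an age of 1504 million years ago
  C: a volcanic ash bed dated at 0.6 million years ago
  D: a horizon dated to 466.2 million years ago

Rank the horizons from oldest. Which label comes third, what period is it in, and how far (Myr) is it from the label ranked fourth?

D, in the Ordovician; 465.6 million years to C

Larger Ma means older, so oldest first: B 1504 > A 1312 > D 466.2 > C 0.6.
Counting 3 along gives D (466.2 Ma); the excerpt puts that inside the Ordovician, 485.4–443.8 Ma.
Next in line is C (0.6 Ma), and 466.2 − 0.6 = 465.6 Myr.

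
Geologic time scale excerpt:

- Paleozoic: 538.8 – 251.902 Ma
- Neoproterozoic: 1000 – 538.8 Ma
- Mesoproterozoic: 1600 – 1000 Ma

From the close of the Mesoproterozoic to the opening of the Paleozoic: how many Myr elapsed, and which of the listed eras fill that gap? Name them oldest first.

End of Mesoproterozoic = 1000 Ma; start of Paleozoic = 538.8 Ma.
Gap = 1000 − 538.8 = 461.2 Myr.
Eras wholly inside 1000–538.8 Ma: Neoproterozoic (1000–538.8).

461.2 million years; Neoproterozoic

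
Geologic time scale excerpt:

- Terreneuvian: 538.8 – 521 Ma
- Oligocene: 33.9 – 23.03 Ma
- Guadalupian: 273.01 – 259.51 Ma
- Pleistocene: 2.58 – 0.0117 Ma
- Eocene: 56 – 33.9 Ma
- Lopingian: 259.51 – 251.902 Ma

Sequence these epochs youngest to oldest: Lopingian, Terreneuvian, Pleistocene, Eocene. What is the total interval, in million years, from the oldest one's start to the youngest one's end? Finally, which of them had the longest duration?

From the excerpt: Lopingian 259.51–251.902; Terreneuvian 538.8–521; Pleistocene 2.58–0.0117; Eocene 56–33.9 (Ma).
Larger Ma is earlier, so the oldest is Terreneuvian and the youngest is Pleistocene; youngest to oldest: Pleistocene, Eocene, Lopingian, Terreneuvian.
Oldest start 538.8 minus youngest end 0.0117 gives 538.7883 Myr overall.
Individual lengths (start − end): Eocene 22.1; Pleistocene 2.5683; Lopingian 7.608; Terreneuvian 17.8. The largest is Eocene at 22.1 Myr.

Pleistocene → Eocene → Lopingian → Terreneuvian; total span 538.7883 Myr; longest is Eocene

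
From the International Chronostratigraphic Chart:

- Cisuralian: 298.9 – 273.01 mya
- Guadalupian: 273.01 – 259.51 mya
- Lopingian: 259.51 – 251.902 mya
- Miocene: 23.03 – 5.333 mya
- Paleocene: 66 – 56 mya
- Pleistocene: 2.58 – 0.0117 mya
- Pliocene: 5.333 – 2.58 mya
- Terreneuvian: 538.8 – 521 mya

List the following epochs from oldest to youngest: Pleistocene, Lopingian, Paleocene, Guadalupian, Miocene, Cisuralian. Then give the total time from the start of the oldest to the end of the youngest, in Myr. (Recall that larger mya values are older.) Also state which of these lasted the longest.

Cisuralian, Guadalupian, Lopingian, Paleocene, Miocene, Pleistocene; total span 298.8883 Myr; longest is Cisuralian

Start ages (Ma): Cisuralian 298.9, Guadalupian 273.01, Lopingian 259.51, Paleocene 66, Miocene 23.03, Pleistocene 2.58.
Ordered oldest to youngest: Cisuralian, Guadalupian, Lopingian, Paleocene, Miocene, Pleistocene.
Span = 298.9 − 0.0117 = 298.8883 Myr.
Durations: Guadalupian 13.5, Cisuralian 25.89, Lopingian 7.608, Paleocene 10, Miocene 17.697, Pleistocene 2.5683 → longest is Cisuralian (25.89 Myr).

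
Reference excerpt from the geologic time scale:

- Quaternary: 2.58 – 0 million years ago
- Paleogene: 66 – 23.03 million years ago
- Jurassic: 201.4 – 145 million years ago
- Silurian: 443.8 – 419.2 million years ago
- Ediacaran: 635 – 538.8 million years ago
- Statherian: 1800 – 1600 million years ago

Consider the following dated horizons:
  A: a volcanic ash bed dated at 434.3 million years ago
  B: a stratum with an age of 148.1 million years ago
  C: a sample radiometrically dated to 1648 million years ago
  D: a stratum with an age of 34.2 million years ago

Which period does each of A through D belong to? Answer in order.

A — Silurian; B — Jurassic; C — Statherian; D — Paleogene

A: 434.3 Ma lies in 443.8–419.2 Ma, so Silurian.
B: 148.1 Ma lies in 201.4–145 Ma, so Jurassic.
C: 1648 Ma lies in 1800–1600 Ma, so Statherian.
D: 34.2 Ma lies in 66–23.03 Ma, so Paleogene.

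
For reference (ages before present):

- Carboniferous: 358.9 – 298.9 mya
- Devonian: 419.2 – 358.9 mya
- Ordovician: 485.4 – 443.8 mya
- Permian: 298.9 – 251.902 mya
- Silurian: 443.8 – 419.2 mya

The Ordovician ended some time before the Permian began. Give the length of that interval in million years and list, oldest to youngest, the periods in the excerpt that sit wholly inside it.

144.9 million years; Silurian, Devonian, Carboniferous

End of Ordovician = 443.8 Ma; start of Permian = 298.9 Ma.
Gap = 443.8 − 298.9 = 144.9 Myr.
Periods wholly inside 443.8–298.9 Ma: Silurian (443.8–419.2), Devonian (419.2–358.9), Carboniferous (358.9–298.9).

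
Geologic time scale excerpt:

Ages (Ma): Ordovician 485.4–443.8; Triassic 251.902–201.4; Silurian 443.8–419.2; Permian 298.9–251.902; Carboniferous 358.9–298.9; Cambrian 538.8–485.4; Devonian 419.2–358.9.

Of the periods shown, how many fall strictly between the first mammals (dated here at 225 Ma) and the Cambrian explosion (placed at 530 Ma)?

530 Ma sits inside the Cambrian (538.8–485.4) and 225 Ma inside the Triassic (251.902–201.4); neither of those is wholly between the two dates.
The listed periods lying completely between them are Ordovician, Silurian, Devonian, Carboniferous, Permian — 5 in all.

5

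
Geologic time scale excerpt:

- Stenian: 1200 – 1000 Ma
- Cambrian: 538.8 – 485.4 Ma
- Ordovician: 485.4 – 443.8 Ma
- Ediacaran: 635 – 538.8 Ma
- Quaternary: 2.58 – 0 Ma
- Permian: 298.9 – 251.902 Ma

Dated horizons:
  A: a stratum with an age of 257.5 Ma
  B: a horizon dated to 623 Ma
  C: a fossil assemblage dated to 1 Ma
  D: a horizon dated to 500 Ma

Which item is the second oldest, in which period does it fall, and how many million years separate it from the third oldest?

Sorted oldest-first by Ma: B (623), D (500), A (257.5), C (1).
The second oldest is D at 500 Ma, which lies in 538.8–485.4 Ma: the Cambrian.
The third oldest is A at 257.5 Ma; separation = |500 − 257.5| = 242.5 Myr.

D, in the Cambrian; 242.5 million years to A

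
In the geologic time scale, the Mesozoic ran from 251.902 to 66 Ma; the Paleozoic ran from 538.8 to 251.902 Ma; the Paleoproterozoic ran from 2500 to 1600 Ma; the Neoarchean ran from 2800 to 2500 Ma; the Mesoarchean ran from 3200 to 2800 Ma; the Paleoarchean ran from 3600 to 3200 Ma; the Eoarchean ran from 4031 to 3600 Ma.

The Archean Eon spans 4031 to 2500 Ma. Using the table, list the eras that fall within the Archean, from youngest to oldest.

Eras with both bounds inside 4031–2500 Ma: Neoarchean (2800–2500), Mesoarchean (3200–2800), Paleoarchean (3600–3200), Eoarchean (4031–3600).

Neoarchean, Mesoarchean, Paleoarchean, Eoarchean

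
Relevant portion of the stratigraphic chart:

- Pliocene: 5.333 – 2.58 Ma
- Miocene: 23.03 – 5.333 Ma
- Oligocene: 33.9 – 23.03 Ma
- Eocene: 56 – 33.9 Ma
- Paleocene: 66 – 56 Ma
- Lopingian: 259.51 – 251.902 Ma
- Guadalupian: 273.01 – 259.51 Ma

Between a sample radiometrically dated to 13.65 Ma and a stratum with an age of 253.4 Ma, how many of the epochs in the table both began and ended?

The older date is 253.4 Ma and the younger is 13.65 Ma.
Epochs with start < 253.4 and end > 13.65 Ma: Paleocene (66–56), Eocene (56–33.9), Oligocene (33.9–23.03).
That is 3 complete epochs.

3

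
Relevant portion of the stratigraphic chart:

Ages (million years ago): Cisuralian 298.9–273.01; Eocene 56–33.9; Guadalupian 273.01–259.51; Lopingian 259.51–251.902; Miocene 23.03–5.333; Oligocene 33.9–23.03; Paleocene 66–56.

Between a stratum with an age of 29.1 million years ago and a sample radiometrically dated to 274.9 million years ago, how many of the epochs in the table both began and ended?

The older date is 274.9 Ma and the younger is 29.1 Ma.
Epochs with start < 274.9 and end > 29.1 Ma: Guadalupian (273.01–259.51), Lopingian (259.51–251.902), Paleocene (66–56), Eocene (56–33.9).
That is 4 complete epochs.

4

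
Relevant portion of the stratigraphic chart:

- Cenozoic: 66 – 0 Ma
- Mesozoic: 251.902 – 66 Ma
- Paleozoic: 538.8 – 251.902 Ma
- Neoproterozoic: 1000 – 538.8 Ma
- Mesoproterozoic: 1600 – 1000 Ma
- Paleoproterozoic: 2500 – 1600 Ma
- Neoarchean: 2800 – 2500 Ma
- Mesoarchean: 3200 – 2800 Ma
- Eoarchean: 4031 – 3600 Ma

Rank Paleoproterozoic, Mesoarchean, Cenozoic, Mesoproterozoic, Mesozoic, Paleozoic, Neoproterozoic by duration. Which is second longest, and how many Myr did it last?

Start − end for each: Paleoproterozoic 2500 − 1600 = 900; Mesoarchean 3200 − 2800 = 400; Cenozoic 66 − 0 = 66; Mesoproterozoic 1600 − 1000 = 600; Mesozoic 251.902 − 66 = 185.902; Paleozoic 538.8 − 251.902 = 286.898; Neoproterozoic 1000 − 538.8 = 461.2.
Ranking these from longest: Paleoproterozoic > Mesoproterozoic > Neoproterozoic > Mesoarchean > Paleozoic > Mesozoic > Cenozoic.
Position 2 in that ranking is Mesoproterozoic, which lasted 600 Myr.

Mesoproterozoic, 600 million years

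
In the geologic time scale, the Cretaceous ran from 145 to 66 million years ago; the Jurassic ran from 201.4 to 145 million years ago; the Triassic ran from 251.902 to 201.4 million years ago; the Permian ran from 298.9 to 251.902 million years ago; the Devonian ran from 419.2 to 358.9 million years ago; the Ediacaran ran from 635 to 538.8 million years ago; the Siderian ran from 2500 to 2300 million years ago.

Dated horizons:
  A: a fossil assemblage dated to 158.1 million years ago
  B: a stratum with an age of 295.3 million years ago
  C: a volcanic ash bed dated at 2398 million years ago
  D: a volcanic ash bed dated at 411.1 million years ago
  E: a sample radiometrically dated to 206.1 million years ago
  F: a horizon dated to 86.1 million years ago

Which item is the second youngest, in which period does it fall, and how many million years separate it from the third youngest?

Sorted youngest-first by Ma: F (86.1), A (158.1), E (206.1), B (295.3), D (411.1), C (2398).
The second youngest is A at 158.1 Ma, which lies in 201.4–145 Ma: the Jurassic.
The third youngest is E at 206.1 Ma; separation = |158.1 − 206.1| = 48 Myr.

A, in the Jurassic; 48 million years to E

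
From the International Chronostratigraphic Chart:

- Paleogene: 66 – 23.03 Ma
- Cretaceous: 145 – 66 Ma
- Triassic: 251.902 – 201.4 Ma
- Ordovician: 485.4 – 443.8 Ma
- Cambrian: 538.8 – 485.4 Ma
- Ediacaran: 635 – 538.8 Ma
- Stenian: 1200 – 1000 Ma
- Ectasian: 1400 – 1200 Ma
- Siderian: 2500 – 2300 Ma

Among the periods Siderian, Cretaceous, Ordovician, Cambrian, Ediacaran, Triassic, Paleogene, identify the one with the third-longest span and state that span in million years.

Durations: Siderian 200; Cretaceous 79; Ordovician 41.6; Cambrian 53.4; Ediacaran 96.2; Triassic 50.502; Paleogene 42.97 Myr.
Sorted longest-first: Siderian (200), Ediacaran (96.2), Cretaceous (79), Cambrian (53.4), Triassic (50.502), Paleogene (42.97), Ordovician (41.6).
The third longest is Cretaceous at 79 Myr.

Cretaceous, 79 million years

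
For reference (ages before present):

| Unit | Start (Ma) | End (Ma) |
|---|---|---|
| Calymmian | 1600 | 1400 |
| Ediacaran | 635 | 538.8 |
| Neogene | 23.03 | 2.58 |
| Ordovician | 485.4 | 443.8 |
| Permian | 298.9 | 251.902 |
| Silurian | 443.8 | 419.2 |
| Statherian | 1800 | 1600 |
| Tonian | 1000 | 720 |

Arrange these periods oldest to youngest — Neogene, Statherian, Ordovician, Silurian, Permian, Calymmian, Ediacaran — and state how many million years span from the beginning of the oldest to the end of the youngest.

Statherian → Calymmian → Ediacaran → Ordovician → Silurian → Permian → Neogene; total span 1797.42 Myr

From the excerpt: Neogene 23.03–2.58; Statherian 1800–1600; Ordovician 485.4–443.8; Silurian 443.8–419.2; Permian 298.9–251.902; Calymmian 1600–1400; Ediacaran 635–538.8 (Ma).
Larger Ma is earlier, so the oldest is Statherian and the youngest is Neogene; oldest to youngest: Statherian, Calymmian, Ediacaran, Ordovician, Silurian, Permian, Neogene.
Oldest start 1800 minus youngest end 2.58 gives 1797.42 Myr overall.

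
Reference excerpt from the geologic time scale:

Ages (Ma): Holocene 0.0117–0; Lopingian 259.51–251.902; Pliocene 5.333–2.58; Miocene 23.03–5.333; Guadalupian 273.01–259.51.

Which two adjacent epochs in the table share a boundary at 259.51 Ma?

The Guadalupian ends at 259.51 Ma and the Lopingian begins at 259.51 Ma, so they share that boundary.

Guadalupian and Lopingian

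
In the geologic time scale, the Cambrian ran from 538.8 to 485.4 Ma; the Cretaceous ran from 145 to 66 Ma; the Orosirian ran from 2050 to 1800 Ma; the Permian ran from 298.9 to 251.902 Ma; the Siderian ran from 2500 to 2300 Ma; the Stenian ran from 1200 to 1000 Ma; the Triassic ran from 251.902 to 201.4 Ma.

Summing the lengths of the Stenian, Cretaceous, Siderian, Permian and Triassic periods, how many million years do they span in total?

576.5 million years

Each duration: Stenian = 200; Cretaceous = 79; Siderian = 200; Permian = 46.998; Triassic = 50.502.
Sum: 200 + 79 + 200 + 46.998 + 50.502 = 576.5 Myr.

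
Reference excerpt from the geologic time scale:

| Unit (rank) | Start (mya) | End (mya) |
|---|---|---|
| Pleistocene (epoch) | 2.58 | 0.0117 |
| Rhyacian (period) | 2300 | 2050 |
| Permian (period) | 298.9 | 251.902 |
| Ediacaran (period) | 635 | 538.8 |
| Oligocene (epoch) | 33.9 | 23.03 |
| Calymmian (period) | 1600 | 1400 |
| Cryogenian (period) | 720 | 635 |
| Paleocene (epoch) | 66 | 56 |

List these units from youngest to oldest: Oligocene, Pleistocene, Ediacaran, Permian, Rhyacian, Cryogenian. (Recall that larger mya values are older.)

Pleistocene → Oligocene → Permian → Ediacaran → Cryogenian → Rhyacian

The oldest of these is Rhyacian (starts 2300 Ma) and the youngest is Pleistocene (ends 0.0117 Ma).
In between, by decreasing start age: Cryogenian (720), Ediacaran (635), Permian (298.9), Oligocene (33.9).
Listing youngest first means reversing that sequence.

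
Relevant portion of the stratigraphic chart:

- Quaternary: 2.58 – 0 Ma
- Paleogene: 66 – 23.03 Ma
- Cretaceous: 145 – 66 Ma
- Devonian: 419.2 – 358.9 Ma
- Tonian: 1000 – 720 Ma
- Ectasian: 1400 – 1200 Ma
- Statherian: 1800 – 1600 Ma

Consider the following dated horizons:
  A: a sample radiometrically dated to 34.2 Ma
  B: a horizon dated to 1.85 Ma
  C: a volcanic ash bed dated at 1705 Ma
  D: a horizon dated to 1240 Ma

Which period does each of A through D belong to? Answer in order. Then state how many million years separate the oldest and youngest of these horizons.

Match each age against the start–end ranges in the excerpt: A = 34.2 Ma → Paleogene (66–23.03); B = 1.85 Ma → Quaternary (2.58–0); C = 1705 Ma → Statherian (1800–1600); D = 1240 Ma → Ectasian (1400–1200).
The largest age is 1705 Ma and the smallest is 1.85 Ma; their difference is 1703.15 Myr.

A — Paleogene; B — Quaternary; C — Statherian; D — Ectasian; span 1703.15 million years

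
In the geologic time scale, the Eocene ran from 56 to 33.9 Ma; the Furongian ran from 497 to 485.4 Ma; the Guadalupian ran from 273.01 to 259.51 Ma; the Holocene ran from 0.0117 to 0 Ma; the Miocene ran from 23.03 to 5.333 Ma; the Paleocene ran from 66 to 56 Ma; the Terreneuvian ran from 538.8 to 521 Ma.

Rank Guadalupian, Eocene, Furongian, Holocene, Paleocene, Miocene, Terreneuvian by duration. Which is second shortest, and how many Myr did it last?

Durations: Guadalupian 13.5; Eocene 22.1; Furongian 11.6; Holocene 0.0117; Paleocene 10; Miocene 17.697; Terreneuvian 17.8 Myr.
Sorted shortest-first: Holocene (0.0117), Paleocene (10), Furongian (11.6), Guadalupian (13.5), Miocene (17.697), Terreneuvian (17.8), Eocene (22.1).
The second shortest is Paleocene at 10 Myr.

Paleocene, 10 million years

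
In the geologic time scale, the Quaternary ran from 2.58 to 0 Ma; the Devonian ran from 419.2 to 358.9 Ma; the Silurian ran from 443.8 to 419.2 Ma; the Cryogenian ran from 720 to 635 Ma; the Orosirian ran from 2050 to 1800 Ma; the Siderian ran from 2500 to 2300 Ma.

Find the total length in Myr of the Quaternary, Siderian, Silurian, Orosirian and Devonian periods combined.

Each duration: Quaternary = 2.58; Siderian = 200; Silurian = 24.6; Orosirian = 250; Devonian = 60.3.
Sum: 2.58 + 200 + 24.6 + 250 + 60.3 = 537.48 Myr.

537.48 million years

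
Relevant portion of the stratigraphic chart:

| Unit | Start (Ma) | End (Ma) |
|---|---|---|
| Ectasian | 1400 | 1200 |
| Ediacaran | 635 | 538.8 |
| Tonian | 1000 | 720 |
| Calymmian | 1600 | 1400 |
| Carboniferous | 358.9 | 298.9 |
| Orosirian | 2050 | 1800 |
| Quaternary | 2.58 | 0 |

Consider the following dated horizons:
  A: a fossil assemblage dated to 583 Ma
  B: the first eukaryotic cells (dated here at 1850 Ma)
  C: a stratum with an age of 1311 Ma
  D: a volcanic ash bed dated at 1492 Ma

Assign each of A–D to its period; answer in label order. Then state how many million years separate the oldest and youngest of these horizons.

Match each age against the start–end ranges in the excerpt: A = 583 Ma → Ediacaran (635–538.8); B = 1850 Ma → Orosirian (2050–1800); C = 1311 Ma → Ectasian (1400–1200); D = 1492 Ma → Calymmian (1600–1400).
The largest age is 1850 Ma and the smallest is 583 Ma; their difference is 1267 Myr.

A — Ediacaran; B — Orosirian; C — Ectasian; D — Calymmian; span 1267 million years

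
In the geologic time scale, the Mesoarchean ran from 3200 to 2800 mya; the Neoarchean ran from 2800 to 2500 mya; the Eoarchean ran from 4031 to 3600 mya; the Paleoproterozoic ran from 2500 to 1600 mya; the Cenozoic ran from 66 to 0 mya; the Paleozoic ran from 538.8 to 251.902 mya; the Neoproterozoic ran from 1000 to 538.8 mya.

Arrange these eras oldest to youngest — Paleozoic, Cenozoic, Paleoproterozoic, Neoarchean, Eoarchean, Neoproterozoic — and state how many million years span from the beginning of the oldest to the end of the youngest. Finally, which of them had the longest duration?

Start ages (Ma): Eoarchean 4031, Neoarchean 2800, Paleoproterozoic 2500, Neoproterozoic 1000, Paleozoic 538.8, Cenozoic 66.
Ordered oldest to youngest: Eoarchean, Neoarchean, Paleoproterozoic, Neoproterozoic, Paleozoic, Cenozoic.
Span = 4031 − 0 = 4031 Myr.
Durations: Cenozoic 66, Neoproterozoic 461.2, Paleoproterozoic 900, Paleozoic 286.898, Eoarchean 431, Neoarchean 300 → longest is Paleoproterozoic (900 Myr).

Eoarchean, Neoarchean, Paleoproterozoic, Neoproterozoic, Paleozoic, Cenozoic; total span 4031 Myr; longest is Paleoproterozoic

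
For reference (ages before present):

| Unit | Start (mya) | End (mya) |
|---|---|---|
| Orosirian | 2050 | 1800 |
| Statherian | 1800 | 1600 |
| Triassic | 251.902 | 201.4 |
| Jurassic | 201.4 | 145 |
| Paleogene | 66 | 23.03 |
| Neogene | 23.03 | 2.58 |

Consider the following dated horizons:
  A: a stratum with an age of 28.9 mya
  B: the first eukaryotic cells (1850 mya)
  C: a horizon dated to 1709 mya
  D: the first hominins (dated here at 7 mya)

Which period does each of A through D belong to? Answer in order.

A: 28.9 Ma lies in 66–23.03 Ma, so Paleogene.
B: 1850 Ma lies in 2050–1800 Ma, so Orosirian.
C: 1709 Ma lies in 1800–1600 Ma, so Statherian.
D: 7 Ma lies in 23.03–2.58 Ma, so Neogene.

A — Paleogene; B — Orosirian; C — Statherian; D — Neogene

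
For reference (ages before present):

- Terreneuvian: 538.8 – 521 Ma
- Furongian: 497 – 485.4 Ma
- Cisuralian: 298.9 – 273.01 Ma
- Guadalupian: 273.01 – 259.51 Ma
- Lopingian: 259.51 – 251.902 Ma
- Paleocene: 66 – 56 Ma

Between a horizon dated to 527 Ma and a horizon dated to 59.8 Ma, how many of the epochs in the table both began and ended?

4

The older date is 527 Ma and the younger is 59.8 Ma.
Epochs with start < 527 and end > 59.8 Ma: Furongian (497–485.4), Cisuralian (298.9–273.01), Guadalupian (273.01–259.51), Lopingian (259.51–251.902).
That is 4 complete epochs.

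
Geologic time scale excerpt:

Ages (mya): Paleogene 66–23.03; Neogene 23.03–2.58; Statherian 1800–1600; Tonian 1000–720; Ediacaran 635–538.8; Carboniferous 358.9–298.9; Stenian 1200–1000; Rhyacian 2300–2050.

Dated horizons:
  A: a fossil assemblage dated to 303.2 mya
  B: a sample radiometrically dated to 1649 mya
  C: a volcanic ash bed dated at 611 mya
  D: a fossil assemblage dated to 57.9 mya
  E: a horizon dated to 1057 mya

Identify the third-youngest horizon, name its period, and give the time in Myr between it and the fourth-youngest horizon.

C, in the Ediacaran; 446 million years to E

Smaller Ma means younger, so youngest first: D 57.9 < A 303.2 < C 611 < E 1057 < B 1649.
Counting 3 along gives C (611 Ma); the excerpt puts that inside the Ediacaran, 635–538.8 Ma.
Next in line is E (1057 Ma), and 1057 − 611 = 446 Myr.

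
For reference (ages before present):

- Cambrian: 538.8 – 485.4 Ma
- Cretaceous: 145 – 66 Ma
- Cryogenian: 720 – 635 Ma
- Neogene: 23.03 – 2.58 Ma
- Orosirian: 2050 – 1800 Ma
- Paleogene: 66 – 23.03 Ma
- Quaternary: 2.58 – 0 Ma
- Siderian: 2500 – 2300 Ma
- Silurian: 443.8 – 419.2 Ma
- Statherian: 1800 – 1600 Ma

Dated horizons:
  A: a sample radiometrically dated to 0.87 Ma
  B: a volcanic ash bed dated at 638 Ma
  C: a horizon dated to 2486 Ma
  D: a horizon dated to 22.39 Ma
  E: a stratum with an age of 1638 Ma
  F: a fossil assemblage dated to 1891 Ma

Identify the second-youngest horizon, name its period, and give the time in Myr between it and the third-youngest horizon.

Smaller Ma means younger, so youngest first: A 0.87 < D 22.39 < B 638 < E 1638 < F 1891 < C 2486.
Counting 2 along gives D (22.39 Ma); the excerpt puts that inside the Neogene, 23.03–2.58 Ma.
Next in line is B (638 Ma), and 638 − 22.39 = 615.61 Myr.

D, in the Neogene; 615.61 million years to B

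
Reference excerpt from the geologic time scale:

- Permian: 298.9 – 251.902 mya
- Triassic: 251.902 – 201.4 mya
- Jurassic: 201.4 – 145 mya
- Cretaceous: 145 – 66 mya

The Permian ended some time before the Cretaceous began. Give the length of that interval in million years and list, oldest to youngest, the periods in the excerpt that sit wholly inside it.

End of Permian = 251.902 Ma; start of Cretaceous = 145 Ma.
Gap = 251.902 − 145 = 106.902 Myr.
Periods wholly inside 251.902–145 Ma: Triassic (251.902–201.4), Jurassic (201.4–145).

106.902 million years; Triassic, Jurassic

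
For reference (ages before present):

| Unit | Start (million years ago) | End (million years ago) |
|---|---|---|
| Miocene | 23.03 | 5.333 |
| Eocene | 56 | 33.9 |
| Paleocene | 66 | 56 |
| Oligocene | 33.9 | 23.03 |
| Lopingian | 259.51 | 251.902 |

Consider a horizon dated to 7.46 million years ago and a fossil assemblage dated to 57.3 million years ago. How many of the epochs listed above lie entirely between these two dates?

2

The older date is 57.3 Ma and the younger is 7.46 Ma.
Epochs with start < 57.3 and end > 7.46 Ma: Eocene (56–33.9), Oligocene (33.9–23.03).
That is 2 complete epochs.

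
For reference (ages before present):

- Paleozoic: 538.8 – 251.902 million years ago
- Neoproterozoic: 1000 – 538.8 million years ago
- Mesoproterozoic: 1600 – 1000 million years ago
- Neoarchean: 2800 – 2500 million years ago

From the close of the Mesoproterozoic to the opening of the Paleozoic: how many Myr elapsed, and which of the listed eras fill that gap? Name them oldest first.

461.2 million years; Neoproterozoic

End of Mesoproterozoic = 1000 Ma; start of Paleozoic = 538.8 Ma.
Gap = 1000 − 538.8 = 461.2 Myr.
Eras wholly inside 1000–538.8 Ma: Neoproterozoic (1000–538.8).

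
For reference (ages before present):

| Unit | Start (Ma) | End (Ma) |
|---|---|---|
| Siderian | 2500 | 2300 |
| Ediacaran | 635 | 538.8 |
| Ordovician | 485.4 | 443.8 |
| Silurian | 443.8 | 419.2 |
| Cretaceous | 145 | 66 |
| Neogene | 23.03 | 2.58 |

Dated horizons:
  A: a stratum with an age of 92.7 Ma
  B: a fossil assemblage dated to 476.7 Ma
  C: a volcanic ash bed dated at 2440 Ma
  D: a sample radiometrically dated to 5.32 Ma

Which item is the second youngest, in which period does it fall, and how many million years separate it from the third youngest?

Sorted youngest-first by Ma: D (5.32), A (92.7), B (476.7), C (2440).
The second youngest is A at 92.7 Ma, which lies in 145–66 Ma: the Cretaceous.
The third youngest is B at 476.7 Ma; separation = |92.7 − 476.7| = 384 Myr.

A, in the Cretaceous; 384 million years to B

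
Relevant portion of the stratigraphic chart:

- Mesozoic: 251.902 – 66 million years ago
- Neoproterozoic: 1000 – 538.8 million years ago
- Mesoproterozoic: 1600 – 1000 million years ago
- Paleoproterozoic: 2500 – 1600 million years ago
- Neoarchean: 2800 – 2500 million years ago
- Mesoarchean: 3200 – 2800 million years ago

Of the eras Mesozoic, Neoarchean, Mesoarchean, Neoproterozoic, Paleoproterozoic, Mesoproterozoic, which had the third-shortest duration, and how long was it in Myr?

Mesoarchean, 400 million years

Start − end for each: Mesozoic 251.902 − 66 = 185.902; Neoarchean 2800 − 2500 = 300; Mesoarchean 3200 − 2800 = 400; Neoproterozoic 1000 − 538.8 = 461.2; Paleoproterozoic 2500 − 1600 = 900; Mesoproterozoic 1600 − 1000 = 600.
Ranking these from shortest: Mesozoic < Neoarchean < Mesoarchean < Neoproterozoic < Mesoproterozoic < Paleoproterozoic.
Position 3 in that ranking is Mesoarchean, which lasted 400 Myr.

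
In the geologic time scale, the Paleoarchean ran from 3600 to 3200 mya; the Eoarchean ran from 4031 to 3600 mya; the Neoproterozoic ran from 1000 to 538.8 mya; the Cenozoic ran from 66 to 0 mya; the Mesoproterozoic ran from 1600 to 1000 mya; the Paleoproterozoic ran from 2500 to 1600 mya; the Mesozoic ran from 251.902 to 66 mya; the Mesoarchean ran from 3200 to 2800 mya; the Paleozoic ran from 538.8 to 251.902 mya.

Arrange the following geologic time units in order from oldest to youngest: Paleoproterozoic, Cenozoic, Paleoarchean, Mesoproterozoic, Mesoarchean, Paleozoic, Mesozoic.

The oldest of these is Paleoarchean (starts 3600 Ma) and the youngest is Cenozoic (ends 0 Ma).
In between, by decreasing start age: Mesoarchean (3200), Paleoproterozoic (2500), Mesoproterozoic (1600), Paleozoic (538.8), Mesozoic (251.902).

Paleoarchean, then Mesoarchean, then Paleoproterozoic, then Mesoproterozoic, then Paleozoic, then Mesozoic, then Cenozoic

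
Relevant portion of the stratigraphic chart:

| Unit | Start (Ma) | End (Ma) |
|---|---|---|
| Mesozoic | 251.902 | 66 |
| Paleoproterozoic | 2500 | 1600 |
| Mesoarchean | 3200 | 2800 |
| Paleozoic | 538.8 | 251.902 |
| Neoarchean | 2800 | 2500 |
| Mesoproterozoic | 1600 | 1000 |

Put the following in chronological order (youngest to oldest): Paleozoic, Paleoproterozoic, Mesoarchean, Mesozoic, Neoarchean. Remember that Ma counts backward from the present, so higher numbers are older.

Mesozoic → Paleozoic → Paleoproterozoic → Neoarchean → Mesoarchean

Read off each span (Ma): Paleozoic 538.8–251.902; Paleoproterozoic 2500–1600; Mesoarchean 3200–2800; Mesozoic 251.902–66; Neoarchean 2800–2500.
Larger Ma is older, so oldest→youngest is Mesoarchean, Neoarchean, Paleoproterozoic, Paleozoic, Mesozoic; reverse it for youngest→oldest.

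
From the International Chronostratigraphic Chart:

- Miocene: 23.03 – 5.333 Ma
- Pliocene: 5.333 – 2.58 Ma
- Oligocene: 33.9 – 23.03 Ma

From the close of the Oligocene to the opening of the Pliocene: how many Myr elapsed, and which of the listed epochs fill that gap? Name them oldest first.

The Oligocene closes at 23.03 Ma and the Pliocene opens at 5.333 Ma, so the interval is 23.03 − 5.333 = 17.697 Myr.
An epoch fits inside if it starts at or after 23.03 Ma and ends at or before 5.333 Ma; oldest first that gives Miocene.

17.697 million years; Miocene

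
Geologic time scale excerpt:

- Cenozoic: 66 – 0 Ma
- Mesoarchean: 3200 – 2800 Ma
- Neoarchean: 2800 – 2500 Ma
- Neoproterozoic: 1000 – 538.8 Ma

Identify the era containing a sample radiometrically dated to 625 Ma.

Neoproterozoic

625 Ma lies between 1000 and 538.8 Ma, so it falls in the Neoproterozoic.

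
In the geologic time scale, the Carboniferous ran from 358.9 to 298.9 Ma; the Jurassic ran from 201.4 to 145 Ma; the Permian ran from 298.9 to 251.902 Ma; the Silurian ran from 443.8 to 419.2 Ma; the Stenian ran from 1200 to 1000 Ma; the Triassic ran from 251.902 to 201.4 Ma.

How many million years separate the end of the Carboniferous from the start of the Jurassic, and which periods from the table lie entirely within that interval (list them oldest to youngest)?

End of Carboniferous = 298.9 Ma; start of Jurassic = 201.4 Ma.
Gap = 298.9 − 201.4 = 97.5 Myr.
Periods wholly inside 298.9–201.4 Ma: Permian (298.9–251.902), Triassic (251.902–201.4).

97.5 million years; Permian, Triassic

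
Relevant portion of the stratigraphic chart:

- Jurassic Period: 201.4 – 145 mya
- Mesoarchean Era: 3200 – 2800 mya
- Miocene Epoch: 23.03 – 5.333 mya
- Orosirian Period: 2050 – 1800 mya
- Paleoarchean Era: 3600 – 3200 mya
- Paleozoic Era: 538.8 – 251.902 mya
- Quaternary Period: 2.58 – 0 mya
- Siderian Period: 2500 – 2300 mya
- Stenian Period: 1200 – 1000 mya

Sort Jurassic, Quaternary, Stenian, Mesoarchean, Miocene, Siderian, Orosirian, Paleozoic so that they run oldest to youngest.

The oldest of these is Mesoarchean (starts 3200 Ma) and the youngest is Quaternary (ends 0 Ma).
In between, by decreasing start age: Siderian (2500), Orosirian (2050), Stenian (1200), Paleozoic (538.8), Jurassic (201.4), Miocene (23.03).

Mesoarchean, Siderian, Orosirian, Stenian, Paleozoic, Jurassic, Miocene, Quaternary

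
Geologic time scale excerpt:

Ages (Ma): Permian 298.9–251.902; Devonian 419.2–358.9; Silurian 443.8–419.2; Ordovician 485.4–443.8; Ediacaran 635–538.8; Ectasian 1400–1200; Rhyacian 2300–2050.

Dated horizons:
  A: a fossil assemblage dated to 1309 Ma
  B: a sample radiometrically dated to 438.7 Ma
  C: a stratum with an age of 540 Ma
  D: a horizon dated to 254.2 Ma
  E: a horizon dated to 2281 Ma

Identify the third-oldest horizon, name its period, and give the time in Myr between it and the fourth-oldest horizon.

Sorted oldest-first by Ma: E (2281), A (1309), C (540), B (438.7), D (254.2).
The third oldest is C at 540 Ma, which lies in 635–538.8 Ma: the Ediacaran.
The fourth oldest is B at 438.7 Ma; separation = |540 − 438.7| = 101.3 Myr.

C, in the Ediacaran; 101.3 million years to B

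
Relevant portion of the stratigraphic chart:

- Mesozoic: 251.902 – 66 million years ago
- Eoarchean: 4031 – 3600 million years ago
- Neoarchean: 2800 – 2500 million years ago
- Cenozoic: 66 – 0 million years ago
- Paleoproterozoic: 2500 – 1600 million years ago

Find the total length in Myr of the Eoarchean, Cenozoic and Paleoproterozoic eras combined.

1397 million years

Each duration: Eoarchean = 431; Cenozoic = 66; Paleoproterozoic = 900.
Sum: 431 + 66 + 900 = 1397 Myr.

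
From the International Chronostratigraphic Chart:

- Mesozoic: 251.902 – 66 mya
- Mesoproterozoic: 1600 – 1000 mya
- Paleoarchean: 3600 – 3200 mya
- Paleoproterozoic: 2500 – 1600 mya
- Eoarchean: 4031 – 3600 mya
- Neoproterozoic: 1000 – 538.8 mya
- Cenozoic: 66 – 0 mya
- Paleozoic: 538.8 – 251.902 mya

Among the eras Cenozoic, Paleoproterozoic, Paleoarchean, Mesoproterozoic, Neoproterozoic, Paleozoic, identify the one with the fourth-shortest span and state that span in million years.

Neoproterozoic, 461.2 million years

Start − end for each: Cenozoic 66 − 0 = 66; Paleoproterozoic 2500 − 1600 = 900; Paleoarchean 3600 − 3200 = 400; Mesoproterozoic 1600 − 1000 = 600; Neoproterozoic 1000 − 538.8 = 461.2; Paleozoic 538.8 − 251.902 = 286.898.
Ranking these from shortest: Cenozoic < Paleozoic < Paleoarchean < Neoproterozoic < Mesoproterozoic < Paleoproterozoic.
Position 4 in that ranking is Neoproterozoic, which lasted 461.2 Myr.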